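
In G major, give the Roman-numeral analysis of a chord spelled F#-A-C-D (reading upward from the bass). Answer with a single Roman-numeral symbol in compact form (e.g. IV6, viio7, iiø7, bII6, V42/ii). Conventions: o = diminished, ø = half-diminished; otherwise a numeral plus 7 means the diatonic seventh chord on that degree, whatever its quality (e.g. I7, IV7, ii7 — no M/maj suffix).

V65

Stacked in thirds the chord is D-F#-A-C: a dominant seventh chord on D.
In G major, D is the dominant; the diatonic dominant seventh chord there is V7.
With F# in the bass the chord is in first inversion, so the figured bass is 65.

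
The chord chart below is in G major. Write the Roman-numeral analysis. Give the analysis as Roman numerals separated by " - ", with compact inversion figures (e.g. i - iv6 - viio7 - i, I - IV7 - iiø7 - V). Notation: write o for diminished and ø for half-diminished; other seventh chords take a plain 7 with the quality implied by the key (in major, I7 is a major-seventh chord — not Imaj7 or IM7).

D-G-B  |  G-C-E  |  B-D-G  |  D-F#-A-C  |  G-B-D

I64 - IV64 - I6 - V7 - I

D-G-B has root G, degree 1 in G major, so I64.
G-C-E: root C is the subdominant; major triad there is IV64.
B-D-G: major triad on G = scale degree 1 → I6.
D-F#-A-C has root D, degree 5 in G major, so V7.
G-B-D: root G is the tonic; major triad there is I.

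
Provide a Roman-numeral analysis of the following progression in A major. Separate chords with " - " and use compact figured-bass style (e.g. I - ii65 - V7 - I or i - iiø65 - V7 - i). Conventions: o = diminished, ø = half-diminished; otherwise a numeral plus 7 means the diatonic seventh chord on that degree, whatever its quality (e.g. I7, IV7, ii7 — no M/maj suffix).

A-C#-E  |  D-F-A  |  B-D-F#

I - iv - ii

A-C#-E: major triad on A = scale degree 1 → I.
D-F-A is non-diatonic — iv, a mixture chord from A minor.
B-D-F# has root B, degree 2 in A major, so ii.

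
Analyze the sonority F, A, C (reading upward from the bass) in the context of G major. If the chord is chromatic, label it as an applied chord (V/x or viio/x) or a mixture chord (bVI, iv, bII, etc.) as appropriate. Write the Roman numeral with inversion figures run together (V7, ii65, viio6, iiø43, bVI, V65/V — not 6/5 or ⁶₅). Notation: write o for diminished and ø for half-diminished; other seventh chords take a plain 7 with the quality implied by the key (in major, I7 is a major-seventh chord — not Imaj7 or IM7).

Stacked in thirds the chord is F-A-C: a major triad on F.
F is the lowered seventh degree of G major (diatonic 7 would be F#). This is a major triad on the lowered seventh degree (the subtonic), borrowed from the parallel minor.

bVII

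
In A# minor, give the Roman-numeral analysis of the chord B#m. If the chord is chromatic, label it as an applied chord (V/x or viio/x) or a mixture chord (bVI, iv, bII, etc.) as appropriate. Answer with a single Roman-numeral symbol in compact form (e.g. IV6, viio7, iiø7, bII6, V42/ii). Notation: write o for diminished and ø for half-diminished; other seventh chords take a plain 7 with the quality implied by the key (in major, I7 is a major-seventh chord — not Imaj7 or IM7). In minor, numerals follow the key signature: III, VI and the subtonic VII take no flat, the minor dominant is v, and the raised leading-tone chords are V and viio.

The pitches B#-D#-F## form a minor triad rooted on B#.
B# is the second degree of A# minor. This is the minor supertonic, borrowed from the parallel major (the Dorian ii).

ii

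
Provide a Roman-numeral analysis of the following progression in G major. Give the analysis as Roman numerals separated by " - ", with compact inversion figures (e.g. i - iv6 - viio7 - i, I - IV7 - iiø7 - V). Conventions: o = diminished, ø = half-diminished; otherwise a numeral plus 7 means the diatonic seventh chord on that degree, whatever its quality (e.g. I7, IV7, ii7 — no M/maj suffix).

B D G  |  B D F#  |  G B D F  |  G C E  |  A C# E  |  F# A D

I6 - iii - V7/IV - IV64 - V/V - V6

B-D-G: root G is the tonic; major triad there is I6.
B-D-F#: root B is the mediant; minor triad there is iii.
G-B-D-F: chromatic; G is V of IV, so V7/IV.
G-C-E has root C, degree 4 in G major, so IV64.
A-C#-E is the secondary dominant of V (major triad on A): V/V.
F#-A-D has root D, degree 5 in G major, so V6.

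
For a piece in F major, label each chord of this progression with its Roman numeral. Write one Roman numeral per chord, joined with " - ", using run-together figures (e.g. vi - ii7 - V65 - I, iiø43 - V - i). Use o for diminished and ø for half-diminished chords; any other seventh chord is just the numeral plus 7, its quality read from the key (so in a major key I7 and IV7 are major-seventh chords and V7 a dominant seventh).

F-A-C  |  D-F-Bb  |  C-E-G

I - IV6 - V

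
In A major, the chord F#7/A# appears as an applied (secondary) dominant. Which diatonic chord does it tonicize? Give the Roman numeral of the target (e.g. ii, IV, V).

ii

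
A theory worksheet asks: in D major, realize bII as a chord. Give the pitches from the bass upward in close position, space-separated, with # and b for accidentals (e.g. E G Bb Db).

Eb G Bb

bII is the Neapolitan chord — a major triad on the lowered second degree. In D major that root is Eb.
So the chord is Eb-G-Bb, a major triad.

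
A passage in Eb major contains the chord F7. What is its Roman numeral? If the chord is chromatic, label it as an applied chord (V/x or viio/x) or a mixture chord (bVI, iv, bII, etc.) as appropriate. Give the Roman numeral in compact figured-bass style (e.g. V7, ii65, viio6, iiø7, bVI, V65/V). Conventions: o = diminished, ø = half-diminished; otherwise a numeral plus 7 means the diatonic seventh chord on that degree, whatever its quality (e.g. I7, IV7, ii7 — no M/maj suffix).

The pitches F-A-C-Eb form a dominant seventh chord rooted on F.
F is not a diatonic chord root with this quality in Eb major, but it lies a perfect fifth above Bb (V), so the chord functions as an applied dominant of V.

V7/V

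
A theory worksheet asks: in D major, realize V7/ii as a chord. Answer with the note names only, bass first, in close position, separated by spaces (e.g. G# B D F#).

The slash means an applied dominant: we want the dominant of ii. In D major, ii is E minor, and its dominant is built on B.
Building a dominant seventh chord on B gives B-D#-F#-A.

B D# F# A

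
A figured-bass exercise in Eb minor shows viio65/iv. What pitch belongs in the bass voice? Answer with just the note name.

Bb

The applied chord viio65/iv is rooted on G: G-Bb-Db-Fb.
The figure 65 means first inversion — the third is in the bass.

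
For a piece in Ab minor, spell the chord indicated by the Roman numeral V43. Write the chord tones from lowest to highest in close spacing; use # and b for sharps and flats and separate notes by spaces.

Bb Db Eb G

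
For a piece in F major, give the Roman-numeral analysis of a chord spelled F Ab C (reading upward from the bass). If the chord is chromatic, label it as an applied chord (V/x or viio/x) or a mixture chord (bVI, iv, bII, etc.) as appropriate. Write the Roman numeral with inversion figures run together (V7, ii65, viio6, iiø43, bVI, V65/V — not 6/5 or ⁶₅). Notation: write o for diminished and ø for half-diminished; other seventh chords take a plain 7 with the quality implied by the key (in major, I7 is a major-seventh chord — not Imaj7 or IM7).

i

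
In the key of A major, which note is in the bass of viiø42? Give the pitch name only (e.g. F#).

F#

viiø in A major has root G#; the chord is G#-B-D-F#.
The figure 42 means third inversion — the seventh is in the bass.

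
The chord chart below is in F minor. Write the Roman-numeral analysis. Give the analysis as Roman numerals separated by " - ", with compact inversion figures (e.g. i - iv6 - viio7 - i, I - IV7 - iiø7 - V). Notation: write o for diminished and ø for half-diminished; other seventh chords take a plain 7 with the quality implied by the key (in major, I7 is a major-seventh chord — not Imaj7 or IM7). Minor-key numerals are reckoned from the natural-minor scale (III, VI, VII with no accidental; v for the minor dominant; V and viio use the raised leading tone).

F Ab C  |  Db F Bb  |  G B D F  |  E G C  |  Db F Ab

i - iv6 - V7/V - V6 - VI

F-Ab-C: root F is the tonic; minor triad there is i.
Db-F-Bb: minor triad on Bb = scale degree 4 → iv6.
G-B-D-F: chromatic; G is V of V, so V7/V.
E-G-C: major triad on C = scale degree 5 → V6.
Db-F-Ab: root Db is the submediant; major triad there is VI.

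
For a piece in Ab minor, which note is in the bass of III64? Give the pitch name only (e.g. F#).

Gb

III in Ab minor has root Cb; the chord is Cb-Eb-Gb.
The figure 64 means second inversion — the fifth is in the bass.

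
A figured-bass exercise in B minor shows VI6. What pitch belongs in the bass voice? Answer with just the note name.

VI in B minor has root G; the chord is G-B-D.
The figure 6 means first inversion — the third is in the bass.

B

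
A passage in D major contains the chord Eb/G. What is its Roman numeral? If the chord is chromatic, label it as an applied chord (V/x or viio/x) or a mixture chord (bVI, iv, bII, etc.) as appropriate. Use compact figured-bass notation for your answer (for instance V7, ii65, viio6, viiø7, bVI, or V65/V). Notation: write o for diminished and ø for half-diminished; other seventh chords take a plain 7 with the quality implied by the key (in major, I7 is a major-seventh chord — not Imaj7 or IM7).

bII6

The pitches Eb-G-Bb form a major triad rooted on Eb.
Eb is the lowered second degree of D major (diatonic 2 would be E). This is the Neapolitan sixth — a major triad on the lowered second degree, here in its customary first inversion.
With G in the bass the chord is in first inversion, so the figured bass is 6.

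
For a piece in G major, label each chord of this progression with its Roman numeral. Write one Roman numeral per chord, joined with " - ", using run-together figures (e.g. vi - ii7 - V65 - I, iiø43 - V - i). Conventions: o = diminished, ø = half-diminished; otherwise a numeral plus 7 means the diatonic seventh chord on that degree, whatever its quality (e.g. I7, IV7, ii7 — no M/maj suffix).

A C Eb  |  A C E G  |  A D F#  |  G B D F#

iio - ii7 - V64 - I7

A-C-Eb: A with this quality isn't in the key; it's iio, borrowed from the parallel minor.
A-C-E-G has root A, degree 2 in G major, so ii7.
A-D-F#: major triad on D = scale degree 5 → V64.
G-B-D-F# has root G, degree 1 in G major, so I7.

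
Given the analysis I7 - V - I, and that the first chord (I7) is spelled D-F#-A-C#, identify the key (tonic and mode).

The anchor chord is a major seventh chord on D, labeled I7.
If D is scale degree 1 and the mode makes that degree carry a major seventh chord, the tonic is D and the mode is major.

D major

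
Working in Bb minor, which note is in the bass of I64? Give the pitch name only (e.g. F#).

I in Bb minor has root Bb; the chord is Bb-D-F.
The figure 64 means second inversion — the fifth is in the bass.

F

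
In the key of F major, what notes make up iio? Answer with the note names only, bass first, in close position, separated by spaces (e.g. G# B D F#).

G Bb Db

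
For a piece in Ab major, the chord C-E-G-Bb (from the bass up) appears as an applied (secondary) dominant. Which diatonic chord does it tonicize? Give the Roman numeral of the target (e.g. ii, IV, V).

The chord is a dominant seventh chord on C.
A dominant resolves down a perfect fifth: C → F. In Ab major, F is scale degree 6, i.e. vi.

vi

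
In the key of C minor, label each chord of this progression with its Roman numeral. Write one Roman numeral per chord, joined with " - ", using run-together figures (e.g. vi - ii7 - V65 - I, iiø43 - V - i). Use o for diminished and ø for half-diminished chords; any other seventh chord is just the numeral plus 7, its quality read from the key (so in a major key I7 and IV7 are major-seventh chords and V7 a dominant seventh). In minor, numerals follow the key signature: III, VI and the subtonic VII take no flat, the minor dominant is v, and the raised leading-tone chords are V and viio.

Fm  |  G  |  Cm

iv - V - i

Fm: minor triad on F = scale degree 4 → iv.
G has root G, degree 5 in C minor, so V.
Cm: root C is the tonic; minor triad there is i.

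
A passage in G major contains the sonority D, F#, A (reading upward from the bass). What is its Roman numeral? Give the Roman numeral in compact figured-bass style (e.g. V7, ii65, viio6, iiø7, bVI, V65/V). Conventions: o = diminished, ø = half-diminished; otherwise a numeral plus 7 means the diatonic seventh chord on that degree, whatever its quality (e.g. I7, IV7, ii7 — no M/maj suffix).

The pitches D-F#-A form a major triad rooted on D.
D is scale degree 5 in G major, and a major triad on that degree is written V.

V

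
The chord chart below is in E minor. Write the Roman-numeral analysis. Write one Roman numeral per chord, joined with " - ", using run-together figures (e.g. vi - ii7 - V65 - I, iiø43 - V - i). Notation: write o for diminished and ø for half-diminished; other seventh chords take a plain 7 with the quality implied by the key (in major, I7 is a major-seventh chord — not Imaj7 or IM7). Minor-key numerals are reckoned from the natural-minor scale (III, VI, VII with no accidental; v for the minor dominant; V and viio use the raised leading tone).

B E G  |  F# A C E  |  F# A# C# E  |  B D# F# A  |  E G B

B-E-G has root E, degree 1 in E minor, so i64.
F#-A-C-E: half-diminished seventh chord on F# = scale degree 2 → iiø7.
F#-A#-C#-E: a dominant seventh chord on F#, the applied dominant of V → V7/V.
B-D#-F#-A: root B is the dominant; dominant seventh chord there is V7.
E-G-B: root E is the tonic; minor triad there is i.

i64 - iiø7 - V7/V - V7 - i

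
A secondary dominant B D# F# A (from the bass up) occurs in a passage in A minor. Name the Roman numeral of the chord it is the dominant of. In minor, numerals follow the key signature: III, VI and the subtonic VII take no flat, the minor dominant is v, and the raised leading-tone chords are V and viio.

The chord is a dominant seventh chord on B.
A dominant resolves down a perfect fifth: B → E. In A minor, E is scale degree 5, i.e. V.

V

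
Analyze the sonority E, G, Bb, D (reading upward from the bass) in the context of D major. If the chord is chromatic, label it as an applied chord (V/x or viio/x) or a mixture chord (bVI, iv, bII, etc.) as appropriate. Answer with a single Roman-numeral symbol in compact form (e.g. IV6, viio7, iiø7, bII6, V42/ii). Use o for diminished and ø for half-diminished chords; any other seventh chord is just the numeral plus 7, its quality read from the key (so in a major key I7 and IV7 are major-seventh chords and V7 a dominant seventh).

Stacked in thirds the chord is E-G-Bb-D: a half-diminished seventh chord on E.
E is the second degree of D major. This is the half-diminished supertonic seventh, borrowed from the parallel minor.

iiø7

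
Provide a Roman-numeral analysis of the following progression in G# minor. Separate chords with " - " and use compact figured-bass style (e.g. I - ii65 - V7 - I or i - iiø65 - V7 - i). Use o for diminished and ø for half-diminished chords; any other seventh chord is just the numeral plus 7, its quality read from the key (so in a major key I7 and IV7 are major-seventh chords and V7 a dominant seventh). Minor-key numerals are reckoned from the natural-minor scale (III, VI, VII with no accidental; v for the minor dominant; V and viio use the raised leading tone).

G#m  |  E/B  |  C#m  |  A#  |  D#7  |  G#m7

i - VI64 - iv - V/V - V7 - i7

G#m: root G# is the tonic; minor triad there is i.
E/B: root E is the submediant; major triad there is VI64.
C#m has root C#, degree 4 in G# minor, so iv.
A# is the secondary dominant of V (major triad on A#): V/V.
D#7: dominant seventh chord on D# = scale degree 5 → V7.
G#m7: minor seventh chord on G# = scale degree 1 → i7.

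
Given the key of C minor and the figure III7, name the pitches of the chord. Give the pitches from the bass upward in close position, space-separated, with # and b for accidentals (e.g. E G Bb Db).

The numeral's case and figure indicate a major seventh chord. In C minor its root, the third degree, is Eb.
That chord is spelled Eb-G-Bb-D.

Eb G Bb D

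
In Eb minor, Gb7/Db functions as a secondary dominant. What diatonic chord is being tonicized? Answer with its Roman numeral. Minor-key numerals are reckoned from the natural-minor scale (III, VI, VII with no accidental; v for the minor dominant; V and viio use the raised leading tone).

VI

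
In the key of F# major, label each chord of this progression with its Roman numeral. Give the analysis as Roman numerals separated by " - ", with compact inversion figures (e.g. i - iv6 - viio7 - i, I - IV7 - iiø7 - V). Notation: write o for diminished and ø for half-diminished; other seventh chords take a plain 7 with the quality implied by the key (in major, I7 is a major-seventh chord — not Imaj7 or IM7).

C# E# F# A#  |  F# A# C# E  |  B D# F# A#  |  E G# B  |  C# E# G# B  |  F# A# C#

I43 - V7/IV - IV7 - bVII - V7 - I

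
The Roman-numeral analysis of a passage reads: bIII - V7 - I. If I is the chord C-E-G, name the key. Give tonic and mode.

The chord C is a major triad rooted on C; its label is I.
If C is scale degree 1 and the mode makes that degree carry a major triad, the tonic is C and the mode is major.

C major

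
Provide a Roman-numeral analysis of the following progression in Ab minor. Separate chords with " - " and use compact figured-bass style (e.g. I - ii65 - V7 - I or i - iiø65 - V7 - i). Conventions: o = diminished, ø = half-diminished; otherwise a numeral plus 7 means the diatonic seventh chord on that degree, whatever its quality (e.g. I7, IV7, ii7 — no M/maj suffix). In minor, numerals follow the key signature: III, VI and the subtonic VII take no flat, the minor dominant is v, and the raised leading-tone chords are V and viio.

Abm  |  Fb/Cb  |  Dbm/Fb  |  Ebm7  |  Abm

i - VI64 - iv6 - v7 - i

Abm has root Ab, degree 1 in Ab minor, so i.
Fb/Cb has root Fb, degree 6 in Ab minor, so VI64.
Dbm/Fb: minor triad on Db = scale degree 4 → iv6.
Ebm7 has root Eb, degree 5 in Ab minor, so v7.
Abm: root Ab is the tonic; minor triad there is i.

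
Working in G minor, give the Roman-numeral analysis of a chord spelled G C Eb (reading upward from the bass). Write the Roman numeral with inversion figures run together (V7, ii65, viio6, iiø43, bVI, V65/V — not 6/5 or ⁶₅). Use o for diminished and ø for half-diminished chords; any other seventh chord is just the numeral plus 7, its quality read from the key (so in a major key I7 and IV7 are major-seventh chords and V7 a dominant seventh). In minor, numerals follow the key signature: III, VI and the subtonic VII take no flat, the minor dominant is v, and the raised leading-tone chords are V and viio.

iv64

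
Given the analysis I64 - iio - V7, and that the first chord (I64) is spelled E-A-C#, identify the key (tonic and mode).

A major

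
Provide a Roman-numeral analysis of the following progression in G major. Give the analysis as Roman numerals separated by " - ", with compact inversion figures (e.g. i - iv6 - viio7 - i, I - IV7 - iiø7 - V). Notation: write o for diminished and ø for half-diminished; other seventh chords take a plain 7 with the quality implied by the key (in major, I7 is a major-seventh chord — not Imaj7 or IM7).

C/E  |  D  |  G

IV6 - V - I

C/E: major triad on C = scale degree 4 → IV6.
D has root D, degree 5 in G major, so V.
G: major triad on G = scale degree 1 → I.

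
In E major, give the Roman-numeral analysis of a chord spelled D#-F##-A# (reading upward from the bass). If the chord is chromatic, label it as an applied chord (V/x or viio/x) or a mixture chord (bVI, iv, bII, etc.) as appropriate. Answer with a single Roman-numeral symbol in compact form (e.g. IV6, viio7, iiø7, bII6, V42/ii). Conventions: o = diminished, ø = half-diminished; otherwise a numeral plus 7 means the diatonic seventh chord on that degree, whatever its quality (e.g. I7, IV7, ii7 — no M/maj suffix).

The pitches D#-F##-A# form a major triad rooted on D#.
D# is not a diatonic chord root with this quality in E major, but it lies a perfect fifth above G# (iii), so the chord functions as an applied dominant of iii.

V/iii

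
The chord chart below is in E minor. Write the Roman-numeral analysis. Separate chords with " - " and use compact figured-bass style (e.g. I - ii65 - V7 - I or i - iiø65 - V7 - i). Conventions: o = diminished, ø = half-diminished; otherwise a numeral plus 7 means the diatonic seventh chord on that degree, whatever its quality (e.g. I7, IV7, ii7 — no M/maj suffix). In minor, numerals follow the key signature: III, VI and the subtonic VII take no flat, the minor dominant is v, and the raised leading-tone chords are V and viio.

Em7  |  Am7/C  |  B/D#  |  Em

Em7: root E is the tonic; minor seventh chord there is i7.
Am7/C: root A is the subdominant; minor seventh chord there is iv65.
B/D#: root B is the dominant; major triad there is V6.
Em: minor triad on E = scale degree 1 → i.

i7 - iv65 - V6 - i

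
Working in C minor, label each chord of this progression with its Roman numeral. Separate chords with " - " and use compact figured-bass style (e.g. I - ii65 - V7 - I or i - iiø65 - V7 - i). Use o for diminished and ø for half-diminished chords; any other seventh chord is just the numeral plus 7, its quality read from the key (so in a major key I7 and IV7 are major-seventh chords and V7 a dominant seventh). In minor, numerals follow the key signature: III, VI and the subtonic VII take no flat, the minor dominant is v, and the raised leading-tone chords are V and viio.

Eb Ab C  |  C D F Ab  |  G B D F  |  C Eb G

Eb-Ab-C: root Ab is the submediant; major triad there is VI64.
C-D-F-Ab: half-diminished seventh chord on D = scale degree 2 → iiø42.
G-B-D-F has root G, degree 5 in C minor, so V7.
C-Eb-G: minor triad on C = scale degree 1 → i.

VI64 - iiø42 - V7 - i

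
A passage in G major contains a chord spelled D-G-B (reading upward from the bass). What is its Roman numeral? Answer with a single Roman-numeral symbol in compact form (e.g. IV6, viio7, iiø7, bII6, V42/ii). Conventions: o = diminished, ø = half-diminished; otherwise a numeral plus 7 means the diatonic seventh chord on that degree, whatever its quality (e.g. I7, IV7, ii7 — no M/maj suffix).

I64

Stacked in thirds the chord is G-B-D: a major triad on G.
G is scale degree 1 in G major, and a major triad on that degree is written I.
With D in the bass the chord is in second inversion, so the figured bass is 64.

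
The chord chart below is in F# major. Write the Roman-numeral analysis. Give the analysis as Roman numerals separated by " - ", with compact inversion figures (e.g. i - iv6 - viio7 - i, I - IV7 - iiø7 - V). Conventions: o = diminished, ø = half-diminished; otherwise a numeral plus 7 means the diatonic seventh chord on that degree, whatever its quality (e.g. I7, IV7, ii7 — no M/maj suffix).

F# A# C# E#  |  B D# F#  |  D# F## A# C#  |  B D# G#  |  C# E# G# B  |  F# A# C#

I7 - IV - V7/ii - ii6 - V7 - I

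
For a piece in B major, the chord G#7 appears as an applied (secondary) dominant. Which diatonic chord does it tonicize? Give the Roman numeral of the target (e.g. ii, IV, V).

The chord is a dominant seventh chord on G#.
A dominant resolves down a perfect fifth: G# → C#. In B major, C# is scale degree 2, i.e. ii.

ii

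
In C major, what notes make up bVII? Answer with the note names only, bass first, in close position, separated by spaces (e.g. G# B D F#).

Bb D F

bVII is a major triad on the lowered seventh degree (the subtonic), borrowed from the parallel minor. In C major that root is Bb.
So the chord is Bb-D-F, a major triad.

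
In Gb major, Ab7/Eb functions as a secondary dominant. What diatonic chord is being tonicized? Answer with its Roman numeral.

The chord is a dominant seventh chord on Ab.
A dominant resolves down a perfect fifth: Ab → Db. In Gb major, Db is scale degree 5, i.e. V.

V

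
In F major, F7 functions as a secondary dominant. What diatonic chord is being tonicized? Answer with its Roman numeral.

The chord is a dominant seventh chord on F.
A dominant resolves down a perfect fifth: F → Bb. In F major, Bb is scale degree 4, i.e. IV.

IV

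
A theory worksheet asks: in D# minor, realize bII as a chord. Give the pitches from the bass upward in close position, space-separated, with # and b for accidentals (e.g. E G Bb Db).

Scale degree 2 in D# minor is E#; lowering it a half step gives E. bII is the Neapolitan chord — a major triad on the lowered second degree.
So the chord is E-G#-B, a major triad.

E G# B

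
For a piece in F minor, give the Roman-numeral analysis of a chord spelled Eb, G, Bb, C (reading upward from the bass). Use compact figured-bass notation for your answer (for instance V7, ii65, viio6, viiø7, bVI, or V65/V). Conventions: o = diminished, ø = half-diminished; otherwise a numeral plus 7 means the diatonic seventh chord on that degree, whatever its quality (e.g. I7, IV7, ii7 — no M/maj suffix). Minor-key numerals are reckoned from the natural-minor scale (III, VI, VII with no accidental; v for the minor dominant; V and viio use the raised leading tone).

The pitches C-Eb-G-Bb form a minor seventh chord rooted on C.
In F minor, C is the dominant; the diatonic minor seventh chord there is v7.
With Eb in the bass the chord is in first inversion, so the figured bass is 65.

v65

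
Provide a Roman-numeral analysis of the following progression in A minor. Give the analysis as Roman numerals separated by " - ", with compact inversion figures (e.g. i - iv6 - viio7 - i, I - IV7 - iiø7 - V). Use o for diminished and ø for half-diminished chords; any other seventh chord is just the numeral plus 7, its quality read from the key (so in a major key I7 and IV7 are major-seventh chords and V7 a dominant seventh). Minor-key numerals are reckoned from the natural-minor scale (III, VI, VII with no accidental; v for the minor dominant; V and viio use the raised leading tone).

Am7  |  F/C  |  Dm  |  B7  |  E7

i7 - VI64 - iv - V7/V - V7

Am7: root A is the tonic; minor seventh chord there is i7.
F/C has root F, degree 6 in A minor, so VI64.
Dm: root D is the subdominant; minor triad there is iv.
B7 is the secondary dominant of V (dominant seventh chord on B): V7/V.
E7: dominant seventh chord on E = scale degree 5 → V7.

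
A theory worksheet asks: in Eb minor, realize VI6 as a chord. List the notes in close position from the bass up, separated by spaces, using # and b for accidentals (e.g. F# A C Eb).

Eb Gb Cb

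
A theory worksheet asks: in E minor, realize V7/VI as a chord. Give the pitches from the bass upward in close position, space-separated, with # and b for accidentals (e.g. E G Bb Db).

The slash means an applied dominant: we want the dominant of VI. In E minor, VI is C major, and its dominant is built on G.
Building a dominant seventh chord on G gives G-B-D-F.

G B D F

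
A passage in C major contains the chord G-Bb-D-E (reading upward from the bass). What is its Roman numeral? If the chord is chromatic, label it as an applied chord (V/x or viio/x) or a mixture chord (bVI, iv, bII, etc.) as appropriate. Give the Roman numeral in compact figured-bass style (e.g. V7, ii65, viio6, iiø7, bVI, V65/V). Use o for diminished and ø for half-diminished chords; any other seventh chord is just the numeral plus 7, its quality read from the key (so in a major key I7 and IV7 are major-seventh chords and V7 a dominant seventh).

viiø65/IV

Stacked in thirds the chord is E-G-Bb-D: a half-diminished seventh chord on E.
E sits a half step below F (IV in C major); a diminished chord there is the applied leading-tone chord of IV.
With G in the bass the chord is in first inversion, so the figured bass is 65.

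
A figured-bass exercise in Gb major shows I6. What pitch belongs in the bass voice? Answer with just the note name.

Bb

I in Gb major has root Gb; the chord is Gb-Bb-Db.
The figure 6 means first inversion — the third is in the bass.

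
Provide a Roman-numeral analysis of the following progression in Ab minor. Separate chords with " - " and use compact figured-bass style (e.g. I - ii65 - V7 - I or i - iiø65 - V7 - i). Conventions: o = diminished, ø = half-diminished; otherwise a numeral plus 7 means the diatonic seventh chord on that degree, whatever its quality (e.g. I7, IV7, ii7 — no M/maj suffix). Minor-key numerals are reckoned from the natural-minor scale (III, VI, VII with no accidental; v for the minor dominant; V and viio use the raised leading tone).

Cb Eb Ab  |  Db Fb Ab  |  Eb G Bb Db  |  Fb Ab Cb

i6 - iv - V7 - VI

Cb-Eb-Ab: root Ab is the tonic; minor triad there is i6.
Db-Fb-Ab has root Db, degree 4 in Ab minor, so iv.
Eb-G-Bb-Db: root Eb is the dominant; dominant seventh chord there is V7.
Fb-Ab-Cb: root Fb is the submediant; major triad there is VI.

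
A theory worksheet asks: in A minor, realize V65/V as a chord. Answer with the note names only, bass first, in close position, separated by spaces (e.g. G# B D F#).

D# F# A B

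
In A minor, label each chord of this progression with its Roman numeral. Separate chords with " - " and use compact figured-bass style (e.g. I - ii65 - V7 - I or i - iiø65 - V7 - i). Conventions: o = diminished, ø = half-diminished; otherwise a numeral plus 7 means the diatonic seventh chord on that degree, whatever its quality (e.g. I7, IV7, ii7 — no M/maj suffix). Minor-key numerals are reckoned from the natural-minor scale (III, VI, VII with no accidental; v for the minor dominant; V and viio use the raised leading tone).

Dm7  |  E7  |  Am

iv7 - V7 - i

Dm7 has root D, degree 4 in A minor, so iv7.
E7 has root E, degree 5 in A minor, so V7.
Am: root A is the tonic; minor triad there is i.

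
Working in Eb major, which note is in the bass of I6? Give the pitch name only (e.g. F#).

G

I in Eb major has root Eb; the chord is Eb-G-Bb.
The figure 6 means first inversion — the third is in the bass.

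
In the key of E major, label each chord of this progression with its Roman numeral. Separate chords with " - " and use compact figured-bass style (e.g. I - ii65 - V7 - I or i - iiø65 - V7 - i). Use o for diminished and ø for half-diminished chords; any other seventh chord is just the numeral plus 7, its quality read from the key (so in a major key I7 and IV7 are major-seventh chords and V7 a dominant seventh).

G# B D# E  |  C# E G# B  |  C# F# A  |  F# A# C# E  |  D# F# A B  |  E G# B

I65 - vi7 - ii64 - V7/V - V65 - I

G#-B-D#-E has root E, degree 1 in E major, so I65.
C#-E-G#-B: root C# is the submediant; minor seventh chord there is vi7.
C#-F#-A: root F# is the supertonic; minor triad there is ii64.
F#-A#-C#-E: a dominant seventh chord on F#, the applied dominant of V → V7/V.
D#-F#-A-B has root B, degree 5 in E major, so V65.
E-G#-B has root E, degree 1 in E major, so I.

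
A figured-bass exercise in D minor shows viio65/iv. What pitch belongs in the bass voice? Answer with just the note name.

The applied chord viio65/iv is rooted on F#: F#-A-C-Eb.
The figure 65 means first inversion — the third is in the bass.

A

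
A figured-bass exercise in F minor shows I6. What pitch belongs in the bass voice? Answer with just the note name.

I in F minor has root F; the chord is F-A-C.
The figure 6 means first inversion — the third is in the bass.

A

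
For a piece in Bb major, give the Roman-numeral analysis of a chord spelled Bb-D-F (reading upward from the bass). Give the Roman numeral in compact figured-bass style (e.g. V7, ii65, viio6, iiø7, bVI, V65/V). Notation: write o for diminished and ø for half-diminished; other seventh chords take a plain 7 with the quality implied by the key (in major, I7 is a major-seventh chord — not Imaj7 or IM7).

I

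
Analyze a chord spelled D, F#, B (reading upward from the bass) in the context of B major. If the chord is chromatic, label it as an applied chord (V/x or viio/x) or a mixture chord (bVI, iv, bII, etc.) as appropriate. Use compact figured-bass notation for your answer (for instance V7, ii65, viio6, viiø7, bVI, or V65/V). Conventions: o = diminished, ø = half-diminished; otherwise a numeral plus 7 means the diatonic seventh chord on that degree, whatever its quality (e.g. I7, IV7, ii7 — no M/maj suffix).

i6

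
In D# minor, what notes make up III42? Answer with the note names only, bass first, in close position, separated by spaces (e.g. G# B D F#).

The numeral's case and figure indicate a major seventh chord. In D# minor its root, the third degree, is F#.
That chord is spelled F#-A#-C#-E#.
The figured bass 42 indicates third inversion, placing the seventh (E#) in the bass: E#-F#-A#-C#.

E# F# A# C#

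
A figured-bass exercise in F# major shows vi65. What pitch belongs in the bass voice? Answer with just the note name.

vi in F# major has root D#; the chord is D#-F#-A#-C#.
The figure 65 means first inversion — the third is in the bass.

F#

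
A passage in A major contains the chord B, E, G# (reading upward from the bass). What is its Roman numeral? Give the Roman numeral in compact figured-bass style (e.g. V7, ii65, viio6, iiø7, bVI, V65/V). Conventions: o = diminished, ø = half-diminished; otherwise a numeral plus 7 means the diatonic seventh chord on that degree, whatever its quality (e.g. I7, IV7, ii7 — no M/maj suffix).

Stacked in thirds the chord is E-G#-B: a major triad on E.
In A major, E is the dominant; the diatonic major triad there is V.
With B in the bass the chord is in second inversion, so the figured bass is 64.

V64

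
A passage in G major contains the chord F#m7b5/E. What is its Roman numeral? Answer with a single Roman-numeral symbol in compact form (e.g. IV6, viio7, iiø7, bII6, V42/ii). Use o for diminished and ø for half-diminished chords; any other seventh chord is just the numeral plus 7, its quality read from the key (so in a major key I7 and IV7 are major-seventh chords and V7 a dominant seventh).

viiø42

Stacked in thirds the chord is F#-A-C-E: a half-diminished seventh chord on F#.
F# is scale degree 7 in G major, and a half-diminished seventh chord on that degree is written viiø7.
With E in the bass the chord is in third inversion, so the figured bass is 42.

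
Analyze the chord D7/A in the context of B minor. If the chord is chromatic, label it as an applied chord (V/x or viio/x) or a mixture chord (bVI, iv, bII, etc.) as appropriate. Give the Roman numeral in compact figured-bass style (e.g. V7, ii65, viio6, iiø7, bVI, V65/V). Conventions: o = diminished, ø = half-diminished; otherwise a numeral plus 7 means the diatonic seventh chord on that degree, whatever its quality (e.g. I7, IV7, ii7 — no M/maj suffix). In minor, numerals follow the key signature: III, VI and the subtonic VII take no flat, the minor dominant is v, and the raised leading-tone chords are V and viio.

The pitches D-F#-A-C form a dominant seventh chord rooted on D.
D is not a diatonic chord root with this quality in B minor, but it lies a perfect fifth above G (VI), so the chord functions as an applied dominant of VI.
With A in the bass the chord is in second inversion, so the figured bass is 43.

V43/VI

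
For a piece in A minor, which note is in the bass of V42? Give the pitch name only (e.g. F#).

D

V in A minor has root E; the chord is E-G#-B-D.
The figure 42 means third inversion — the seventh is in the bass.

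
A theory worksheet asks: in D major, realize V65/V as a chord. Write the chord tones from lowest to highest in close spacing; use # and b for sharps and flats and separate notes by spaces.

The slash means an applied dominant: we want the dominant of V. In D major, V is A major, and its dominant is built on E.
Building a dominant seventh chord on E gives E-G#-B-D.
With the 65 figure the chord is in first inversion; from the bass G# upward in close position it reads G#-B-D-E.

G# B D E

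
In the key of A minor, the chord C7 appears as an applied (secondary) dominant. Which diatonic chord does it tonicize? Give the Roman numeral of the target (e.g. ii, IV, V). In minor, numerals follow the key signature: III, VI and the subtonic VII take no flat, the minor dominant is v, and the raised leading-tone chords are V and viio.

VI

The chord is a dominant seventh chord on C.
A dominant resolves down a perfect fifth: C → F. In A minor, F is scale degree 6, i.e. VI.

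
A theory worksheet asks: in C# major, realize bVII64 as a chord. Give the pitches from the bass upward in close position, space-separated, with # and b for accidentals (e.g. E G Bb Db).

bVII64 is a major triad on the lowered seventh degree (the subtonic), borrowed from the parallel minor. In C# major that root is B.
So the chord is B-D#-F#.
The figured bass 64 indicates second inversion, placing the fifth (F#) in the bass: F#-B-D#.

F# B D#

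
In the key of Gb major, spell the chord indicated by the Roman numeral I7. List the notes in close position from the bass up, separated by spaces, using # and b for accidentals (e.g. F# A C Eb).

The numeral's case and figure indicate a major seventh chord. In Gb major its root, scale degree 1, is Gb.
That chord is spelled Gb-Bb-Db-F.

Gb Bb Db F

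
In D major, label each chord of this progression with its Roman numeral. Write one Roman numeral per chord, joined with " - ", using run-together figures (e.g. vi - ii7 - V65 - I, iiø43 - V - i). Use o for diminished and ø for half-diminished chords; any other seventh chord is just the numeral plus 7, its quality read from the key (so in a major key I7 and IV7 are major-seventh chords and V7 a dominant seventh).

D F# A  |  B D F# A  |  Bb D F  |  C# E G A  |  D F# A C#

I - vi7 - bVI - V65 - I7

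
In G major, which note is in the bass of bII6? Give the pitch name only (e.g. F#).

bII in G major has root Ab; the chord is Ab-C-Eb.
The figure 6 means first inversion — the third is in the bass.

C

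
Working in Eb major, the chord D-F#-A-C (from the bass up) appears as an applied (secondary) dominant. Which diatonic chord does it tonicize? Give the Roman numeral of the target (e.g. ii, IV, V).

iii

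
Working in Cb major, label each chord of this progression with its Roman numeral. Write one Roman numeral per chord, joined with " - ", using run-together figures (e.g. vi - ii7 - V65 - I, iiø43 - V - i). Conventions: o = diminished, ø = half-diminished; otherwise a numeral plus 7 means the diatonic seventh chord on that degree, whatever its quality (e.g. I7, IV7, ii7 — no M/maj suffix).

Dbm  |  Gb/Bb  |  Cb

Dbm has root Db, degree 2 in Cb major, so ii.
Gb/Bb: major triad on Gb = scale degree 5 → V6.
Cb: major triad on Cb = scale degree 1 → I.

ii - V6 - I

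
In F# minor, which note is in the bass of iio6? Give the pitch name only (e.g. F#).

B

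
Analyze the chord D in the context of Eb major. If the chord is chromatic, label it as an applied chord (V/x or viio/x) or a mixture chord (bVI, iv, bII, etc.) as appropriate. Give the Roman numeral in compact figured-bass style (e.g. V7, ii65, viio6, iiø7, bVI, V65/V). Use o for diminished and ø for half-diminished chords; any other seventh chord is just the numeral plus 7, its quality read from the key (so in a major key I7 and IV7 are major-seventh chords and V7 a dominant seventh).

V/iii

The pitches D-F#-A form a major triad rooted on D.
D is not a diatonic chord root with this quality in Eb major, but it lies a perfect fifth above G (iii), so the chord functions as an applied dominant of iii.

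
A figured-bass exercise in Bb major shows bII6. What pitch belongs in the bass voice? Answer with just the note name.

bII in Bb major has root Cb; the chord is Cb-Eb-Gb.
The figure 6 means first inversion — the third is in the bass.

Eb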